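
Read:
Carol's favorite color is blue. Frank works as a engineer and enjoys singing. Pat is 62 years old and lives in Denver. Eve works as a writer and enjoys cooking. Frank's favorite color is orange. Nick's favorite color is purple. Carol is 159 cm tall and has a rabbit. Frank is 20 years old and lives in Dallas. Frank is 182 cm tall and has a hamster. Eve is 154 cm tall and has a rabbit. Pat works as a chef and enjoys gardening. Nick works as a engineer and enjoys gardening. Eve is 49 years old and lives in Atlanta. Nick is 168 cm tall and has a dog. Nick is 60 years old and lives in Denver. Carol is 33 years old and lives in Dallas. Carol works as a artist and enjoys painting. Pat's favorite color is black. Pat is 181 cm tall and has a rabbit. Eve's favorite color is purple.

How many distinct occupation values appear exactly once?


Unique occupation values: 3

3


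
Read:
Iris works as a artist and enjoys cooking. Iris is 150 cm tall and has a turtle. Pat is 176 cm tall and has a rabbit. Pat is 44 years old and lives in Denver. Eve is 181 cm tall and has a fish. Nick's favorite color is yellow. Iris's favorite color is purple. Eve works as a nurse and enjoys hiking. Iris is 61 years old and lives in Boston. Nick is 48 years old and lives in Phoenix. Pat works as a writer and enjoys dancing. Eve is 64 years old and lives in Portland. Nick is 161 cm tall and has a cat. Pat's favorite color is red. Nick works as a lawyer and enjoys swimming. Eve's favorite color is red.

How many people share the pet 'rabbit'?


Count: 1

1


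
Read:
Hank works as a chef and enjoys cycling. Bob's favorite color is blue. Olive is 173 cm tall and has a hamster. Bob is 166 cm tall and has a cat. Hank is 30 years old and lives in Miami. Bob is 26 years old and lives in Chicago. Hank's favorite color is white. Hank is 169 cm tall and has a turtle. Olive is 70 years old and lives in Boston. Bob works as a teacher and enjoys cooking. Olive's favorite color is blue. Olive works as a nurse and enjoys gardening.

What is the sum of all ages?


70+30+26 = 126

126


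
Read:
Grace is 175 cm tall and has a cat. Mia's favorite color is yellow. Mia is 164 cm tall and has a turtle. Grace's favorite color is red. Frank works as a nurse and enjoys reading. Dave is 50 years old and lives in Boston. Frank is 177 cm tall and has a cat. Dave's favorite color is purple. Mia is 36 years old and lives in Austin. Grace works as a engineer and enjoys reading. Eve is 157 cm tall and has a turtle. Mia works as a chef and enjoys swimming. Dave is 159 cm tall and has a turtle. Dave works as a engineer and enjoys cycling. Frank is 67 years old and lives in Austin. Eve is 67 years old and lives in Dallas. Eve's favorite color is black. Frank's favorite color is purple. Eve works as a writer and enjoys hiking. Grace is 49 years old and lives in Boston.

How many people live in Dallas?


Count in Dallas: 1

1


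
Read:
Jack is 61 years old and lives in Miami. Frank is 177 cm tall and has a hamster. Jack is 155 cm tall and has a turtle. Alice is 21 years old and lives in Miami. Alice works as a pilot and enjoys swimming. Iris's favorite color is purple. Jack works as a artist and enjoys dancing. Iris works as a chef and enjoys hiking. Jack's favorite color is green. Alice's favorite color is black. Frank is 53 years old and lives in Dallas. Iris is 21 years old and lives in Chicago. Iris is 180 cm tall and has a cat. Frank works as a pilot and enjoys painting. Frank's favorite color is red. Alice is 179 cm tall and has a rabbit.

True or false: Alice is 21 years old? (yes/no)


Alice is actually 21. yes

yes


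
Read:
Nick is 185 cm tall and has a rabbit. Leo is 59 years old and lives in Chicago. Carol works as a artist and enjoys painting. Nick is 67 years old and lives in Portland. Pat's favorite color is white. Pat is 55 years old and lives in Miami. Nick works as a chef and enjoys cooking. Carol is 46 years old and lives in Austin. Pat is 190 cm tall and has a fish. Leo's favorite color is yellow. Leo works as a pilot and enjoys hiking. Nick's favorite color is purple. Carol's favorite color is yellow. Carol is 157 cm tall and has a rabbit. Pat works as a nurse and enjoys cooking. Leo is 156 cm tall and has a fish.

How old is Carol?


Carol is 46 years old

46


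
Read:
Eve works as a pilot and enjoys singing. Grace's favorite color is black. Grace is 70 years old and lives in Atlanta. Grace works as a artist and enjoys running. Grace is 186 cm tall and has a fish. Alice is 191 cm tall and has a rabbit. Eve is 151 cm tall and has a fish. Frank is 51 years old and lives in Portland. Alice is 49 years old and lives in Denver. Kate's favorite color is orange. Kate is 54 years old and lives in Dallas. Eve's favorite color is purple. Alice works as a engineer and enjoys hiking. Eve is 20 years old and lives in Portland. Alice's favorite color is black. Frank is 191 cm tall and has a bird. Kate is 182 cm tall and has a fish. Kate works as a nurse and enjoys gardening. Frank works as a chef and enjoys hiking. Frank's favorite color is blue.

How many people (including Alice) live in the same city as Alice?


Alice lives in Denver. Count = 1

1


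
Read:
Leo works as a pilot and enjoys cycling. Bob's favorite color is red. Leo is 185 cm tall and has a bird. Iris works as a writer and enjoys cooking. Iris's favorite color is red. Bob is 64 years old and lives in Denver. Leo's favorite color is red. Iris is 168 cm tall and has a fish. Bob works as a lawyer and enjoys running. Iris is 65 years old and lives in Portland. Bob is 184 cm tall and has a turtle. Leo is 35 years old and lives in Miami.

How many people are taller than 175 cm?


Taller than 175: 2

2


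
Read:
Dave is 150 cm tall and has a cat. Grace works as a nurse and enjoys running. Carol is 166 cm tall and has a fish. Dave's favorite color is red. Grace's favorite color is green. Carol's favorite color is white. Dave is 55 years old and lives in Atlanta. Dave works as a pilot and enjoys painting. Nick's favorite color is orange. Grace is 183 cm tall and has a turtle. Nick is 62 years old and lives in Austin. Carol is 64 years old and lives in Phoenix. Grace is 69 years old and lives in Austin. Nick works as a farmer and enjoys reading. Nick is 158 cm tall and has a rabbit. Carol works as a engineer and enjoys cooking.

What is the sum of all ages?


62+55+64+69 = 250

250


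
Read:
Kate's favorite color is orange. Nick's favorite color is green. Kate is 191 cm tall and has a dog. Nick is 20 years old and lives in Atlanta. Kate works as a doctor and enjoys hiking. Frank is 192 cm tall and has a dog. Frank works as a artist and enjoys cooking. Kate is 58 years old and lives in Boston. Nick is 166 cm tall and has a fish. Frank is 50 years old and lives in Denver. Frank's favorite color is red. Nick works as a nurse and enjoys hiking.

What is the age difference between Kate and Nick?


|58 - 20| = 38

38


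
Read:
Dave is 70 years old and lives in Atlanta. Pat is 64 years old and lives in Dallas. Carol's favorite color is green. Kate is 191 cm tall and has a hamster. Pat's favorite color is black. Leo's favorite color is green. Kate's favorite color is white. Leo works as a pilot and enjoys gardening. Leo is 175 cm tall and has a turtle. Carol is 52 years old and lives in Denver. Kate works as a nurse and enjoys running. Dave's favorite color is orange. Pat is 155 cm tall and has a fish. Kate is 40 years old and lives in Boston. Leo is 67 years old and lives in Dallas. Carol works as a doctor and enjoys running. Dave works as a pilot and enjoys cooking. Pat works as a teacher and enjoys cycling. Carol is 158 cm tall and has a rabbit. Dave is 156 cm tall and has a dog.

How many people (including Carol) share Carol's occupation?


Carol is a doctor. Count = 1

1


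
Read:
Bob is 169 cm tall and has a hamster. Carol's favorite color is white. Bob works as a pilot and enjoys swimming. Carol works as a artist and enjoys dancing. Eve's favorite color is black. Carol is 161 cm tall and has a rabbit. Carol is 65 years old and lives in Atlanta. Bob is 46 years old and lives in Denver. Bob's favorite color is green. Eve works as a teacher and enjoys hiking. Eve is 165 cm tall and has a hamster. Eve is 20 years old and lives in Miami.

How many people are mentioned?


People: Bob, Eve, Carol. Count = 3

3


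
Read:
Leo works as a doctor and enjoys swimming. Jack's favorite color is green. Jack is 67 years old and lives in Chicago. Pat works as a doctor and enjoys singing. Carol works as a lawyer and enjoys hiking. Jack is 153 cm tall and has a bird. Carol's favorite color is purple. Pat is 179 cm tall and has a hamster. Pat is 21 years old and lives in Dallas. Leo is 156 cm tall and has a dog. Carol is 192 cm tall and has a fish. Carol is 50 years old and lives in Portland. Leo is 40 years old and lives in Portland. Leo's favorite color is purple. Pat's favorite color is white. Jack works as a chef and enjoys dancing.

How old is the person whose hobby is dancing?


Person with hobby=dancing is Jack, age 67

67


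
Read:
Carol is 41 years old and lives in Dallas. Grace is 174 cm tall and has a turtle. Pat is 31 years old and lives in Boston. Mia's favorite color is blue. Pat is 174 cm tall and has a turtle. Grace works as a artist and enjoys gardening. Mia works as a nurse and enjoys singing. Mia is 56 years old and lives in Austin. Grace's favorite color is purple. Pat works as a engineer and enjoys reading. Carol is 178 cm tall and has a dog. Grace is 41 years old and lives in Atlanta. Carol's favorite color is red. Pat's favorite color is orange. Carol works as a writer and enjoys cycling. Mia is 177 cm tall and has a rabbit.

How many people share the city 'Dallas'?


Count: 1

1


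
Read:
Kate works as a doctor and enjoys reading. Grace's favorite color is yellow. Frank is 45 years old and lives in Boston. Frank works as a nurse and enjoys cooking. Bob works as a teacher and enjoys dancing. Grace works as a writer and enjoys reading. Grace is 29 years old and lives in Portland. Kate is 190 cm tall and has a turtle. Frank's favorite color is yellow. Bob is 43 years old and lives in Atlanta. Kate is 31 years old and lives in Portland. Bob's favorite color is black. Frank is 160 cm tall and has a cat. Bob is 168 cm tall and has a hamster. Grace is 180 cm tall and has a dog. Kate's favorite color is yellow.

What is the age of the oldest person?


Oldest: Frank at 45

45


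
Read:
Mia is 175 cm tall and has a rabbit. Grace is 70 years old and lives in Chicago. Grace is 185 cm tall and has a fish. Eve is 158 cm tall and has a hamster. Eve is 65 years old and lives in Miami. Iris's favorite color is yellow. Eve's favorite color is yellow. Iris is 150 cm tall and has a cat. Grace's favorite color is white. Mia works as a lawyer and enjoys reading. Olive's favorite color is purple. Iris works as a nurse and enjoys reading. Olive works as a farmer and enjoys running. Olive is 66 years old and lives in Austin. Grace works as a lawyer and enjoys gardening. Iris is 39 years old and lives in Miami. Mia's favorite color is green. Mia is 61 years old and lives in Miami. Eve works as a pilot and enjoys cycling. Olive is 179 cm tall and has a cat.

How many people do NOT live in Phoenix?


Not in Phoenix: 5

5


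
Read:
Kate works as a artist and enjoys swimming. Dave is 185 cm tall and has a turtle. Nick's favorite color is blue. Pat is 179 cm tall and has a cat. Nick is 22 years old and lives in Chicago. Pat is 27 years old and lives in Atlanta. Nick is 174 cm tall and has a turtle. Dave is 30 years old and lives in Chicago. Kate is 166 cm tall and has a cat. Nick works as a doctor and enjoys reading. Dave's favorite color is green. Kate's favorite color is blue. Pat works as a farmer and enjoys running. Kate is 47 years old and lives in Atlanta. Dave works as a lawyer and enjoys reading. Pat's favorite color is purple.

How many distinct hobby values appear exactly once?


Unique hobby values: 2

2


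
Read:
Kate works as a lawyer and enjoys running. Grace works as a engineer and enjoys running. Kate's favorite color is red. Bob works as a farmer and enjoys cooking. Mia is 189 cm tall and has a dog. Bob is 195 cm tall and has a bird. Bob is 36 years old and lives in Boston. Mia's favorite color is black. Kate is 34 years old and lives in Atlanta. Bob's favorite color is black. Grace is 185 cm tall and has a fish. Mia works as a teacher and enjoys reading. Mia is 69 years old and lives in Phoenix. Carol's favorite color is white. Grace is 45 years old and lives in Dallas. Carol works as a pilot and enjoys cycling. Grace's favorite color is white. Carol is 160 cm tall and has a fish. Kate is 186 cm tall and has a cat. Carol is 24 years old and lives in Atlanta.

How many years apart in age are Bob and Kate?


36 vs 34, diff = 2

2


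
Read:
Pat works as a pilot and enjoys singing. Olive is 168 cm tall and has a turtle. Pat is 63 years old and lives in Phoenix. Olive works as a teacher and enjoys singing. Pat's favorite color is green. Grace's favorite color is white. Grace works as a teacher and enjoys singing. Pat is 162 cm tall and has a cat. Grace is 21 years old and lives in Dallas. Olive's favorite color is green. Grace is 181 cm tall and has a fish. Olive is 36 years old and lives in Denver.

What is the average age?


Sum=120, n=3, avg=40

40


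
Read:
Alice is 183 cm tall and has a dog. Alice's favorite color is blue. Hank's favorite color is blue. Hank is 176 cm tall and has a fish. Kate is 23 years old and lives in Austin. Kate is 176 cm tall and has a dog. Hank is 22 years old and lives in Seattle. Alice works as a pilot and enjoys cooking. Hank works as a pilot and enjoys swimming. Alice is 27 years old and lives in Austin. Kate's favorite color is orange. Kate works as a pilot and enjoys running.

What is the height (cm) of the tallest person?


Tallest: Alice at 183 cm

183


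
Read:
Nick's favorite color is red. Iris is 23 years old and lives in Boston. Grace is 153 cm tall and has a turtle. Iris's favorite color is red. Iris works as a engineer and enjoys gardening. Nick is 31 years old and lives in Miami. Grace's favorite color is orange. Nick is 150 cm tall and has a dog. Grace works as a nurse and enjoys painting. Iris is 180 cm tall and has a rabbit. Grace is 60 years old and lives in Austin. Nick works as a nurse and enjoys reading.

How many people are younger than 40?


Filter: 2

2


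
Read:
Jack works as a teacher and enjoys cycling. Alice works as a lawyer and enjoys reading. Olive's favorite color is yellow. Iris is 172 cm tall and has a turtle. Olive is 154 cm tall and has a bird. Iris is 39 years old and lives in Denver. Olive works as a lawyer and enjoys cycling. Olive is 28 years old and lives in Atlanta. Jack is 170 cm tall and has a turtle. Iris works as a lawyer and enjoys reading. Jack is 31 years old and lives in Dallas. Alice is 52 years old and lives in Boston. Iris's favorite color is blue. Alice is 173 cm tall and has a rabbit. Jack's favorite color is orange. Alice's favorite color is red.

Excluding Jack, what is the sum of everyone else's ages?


Sum (excluding Jack): 119

119


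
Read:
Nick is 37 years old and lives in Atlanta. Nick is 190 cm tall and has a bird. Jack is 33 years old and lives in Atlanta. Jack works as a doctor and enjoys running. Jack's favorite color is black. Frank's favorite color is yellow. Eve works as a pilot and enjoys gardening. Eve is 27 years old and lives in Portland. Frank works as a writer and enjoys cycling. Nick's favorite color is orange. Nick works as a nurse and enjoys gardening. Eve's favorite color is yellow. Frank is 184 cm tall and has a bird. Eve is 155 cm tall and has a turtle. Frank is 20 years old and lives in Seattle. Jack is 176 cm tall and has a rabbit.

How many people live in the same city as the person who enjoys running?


Person with hobby running is Jack, city Atlanta. Count = 2

2


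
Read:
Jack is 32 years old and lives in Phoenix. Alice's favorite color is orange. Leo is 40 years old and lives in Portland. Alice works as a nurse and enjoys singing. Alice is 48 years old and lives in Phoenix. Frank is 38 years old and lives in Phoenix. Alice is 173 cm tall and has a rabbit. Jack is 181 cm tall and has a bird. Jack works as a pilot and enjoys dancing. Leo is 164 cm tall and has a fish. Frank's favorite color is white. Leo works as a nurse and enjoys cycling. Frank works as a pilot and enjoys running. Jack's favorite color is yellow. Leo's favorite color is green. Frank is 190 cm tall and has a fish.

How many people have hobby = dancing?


Count: 1

1


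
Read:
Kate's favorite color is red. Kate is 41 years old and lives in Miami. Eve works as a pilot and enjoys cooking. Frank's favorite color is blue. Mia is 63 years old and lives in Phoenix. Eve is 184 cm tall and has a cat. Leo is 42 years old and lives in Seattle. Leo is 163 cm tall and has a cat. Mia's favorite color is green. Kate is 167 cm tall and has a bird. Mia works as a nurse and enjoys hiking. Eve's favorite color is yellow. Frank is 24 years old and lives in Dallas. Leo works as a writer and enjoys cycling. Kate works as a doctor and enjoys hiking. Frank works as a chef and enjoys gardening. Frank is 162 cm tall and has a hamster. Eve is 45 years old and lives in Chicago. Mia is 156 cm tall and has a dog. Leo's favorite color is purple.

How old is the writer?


The writer is Leo, age 42

42


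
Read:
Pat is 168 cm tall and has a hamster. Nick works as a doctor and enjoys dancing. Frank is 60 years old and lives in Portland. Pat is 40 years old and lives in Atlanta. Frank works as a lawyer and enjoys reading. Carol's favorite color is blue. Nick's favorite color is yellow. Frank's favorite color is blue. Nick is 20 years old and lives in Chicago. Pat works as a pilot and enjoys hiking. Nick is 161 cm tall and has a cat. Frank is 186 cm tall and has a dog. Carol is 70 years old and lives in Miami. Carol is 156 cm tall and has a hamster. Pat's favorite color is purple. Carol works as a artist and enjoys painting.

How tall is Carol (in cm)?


Carol is 156 cm tall

156


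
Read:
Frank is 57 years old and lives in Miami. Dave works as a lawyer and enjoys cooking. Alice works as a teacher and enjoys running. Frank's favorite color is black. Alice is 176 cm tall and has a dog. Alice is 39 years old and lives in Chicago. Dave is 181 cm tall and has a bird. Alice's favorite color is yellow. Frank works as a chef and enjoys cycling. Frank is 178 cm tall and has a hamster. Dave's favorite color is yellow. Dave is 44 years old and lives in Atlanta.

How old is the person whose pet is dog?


Person with pet=dog is Alice, age 39

39


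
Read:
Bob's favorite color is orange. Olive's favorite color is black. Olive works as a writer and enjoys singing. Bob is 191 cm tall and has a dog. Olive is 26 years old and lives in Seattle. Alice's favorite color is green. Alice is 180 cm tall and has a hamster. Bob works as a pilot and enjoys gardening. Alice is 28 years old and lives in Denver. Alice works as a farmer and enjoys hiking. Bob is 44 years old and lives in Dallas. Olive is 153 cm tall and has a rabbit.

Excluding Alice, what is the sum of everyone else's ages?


Sum (excluding Alice): 70

70


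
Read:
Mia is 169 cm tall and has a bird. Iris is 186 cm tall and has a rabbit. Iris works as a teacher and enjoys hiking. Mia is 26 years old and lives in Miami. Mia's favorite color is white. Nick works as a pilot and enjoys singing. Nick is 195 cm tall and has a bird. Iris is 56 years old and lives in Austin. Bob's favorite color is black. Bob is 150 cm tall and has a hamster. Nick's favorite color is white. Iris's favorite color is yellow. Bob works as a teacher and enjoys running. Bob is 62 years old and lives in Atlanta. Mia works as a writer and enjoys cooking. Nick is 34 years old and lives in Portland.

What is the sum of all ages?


26+34+62+56 = 178

178


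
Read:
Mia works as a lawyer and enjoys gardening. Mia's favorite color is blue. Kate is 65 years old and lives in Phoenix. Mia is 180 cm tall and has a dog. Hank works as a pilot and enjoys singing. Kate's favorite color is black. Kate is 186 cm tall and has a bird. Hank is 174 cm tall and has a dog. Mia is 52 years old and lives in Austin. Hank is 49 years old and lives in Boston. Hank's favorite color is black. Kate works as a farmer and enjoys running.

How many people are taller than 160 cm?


Taller than 160: 3

3


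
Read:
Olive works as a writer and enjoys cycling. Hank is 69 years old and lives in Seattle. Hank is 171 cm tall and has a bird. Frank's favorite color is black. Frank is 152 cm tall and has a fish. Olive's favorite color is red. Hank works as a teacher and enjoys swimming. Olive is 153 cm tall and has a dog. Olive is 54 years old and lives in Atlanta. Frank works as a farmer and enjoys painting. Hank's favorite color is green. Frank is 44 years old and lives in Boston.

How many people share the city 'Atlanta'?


Count: 1

1


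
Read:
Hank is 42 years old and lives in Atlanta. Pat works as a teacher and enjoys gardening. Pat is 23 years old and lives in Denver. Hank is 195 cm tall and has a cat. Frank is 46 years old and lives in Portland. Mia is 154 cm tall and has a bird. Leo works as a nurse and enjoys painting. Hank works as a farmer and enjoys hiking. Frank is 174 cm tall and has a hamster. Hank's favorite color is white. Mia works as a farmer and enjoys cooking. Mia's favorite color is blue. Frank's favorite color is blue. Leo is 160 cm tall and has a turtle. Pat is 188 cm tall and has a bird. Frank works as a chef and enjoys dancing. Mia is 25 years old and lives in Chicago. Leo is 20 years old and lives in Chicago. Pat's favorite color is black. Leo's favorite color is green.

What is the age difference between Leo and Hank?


|20 - 42| = 22

22


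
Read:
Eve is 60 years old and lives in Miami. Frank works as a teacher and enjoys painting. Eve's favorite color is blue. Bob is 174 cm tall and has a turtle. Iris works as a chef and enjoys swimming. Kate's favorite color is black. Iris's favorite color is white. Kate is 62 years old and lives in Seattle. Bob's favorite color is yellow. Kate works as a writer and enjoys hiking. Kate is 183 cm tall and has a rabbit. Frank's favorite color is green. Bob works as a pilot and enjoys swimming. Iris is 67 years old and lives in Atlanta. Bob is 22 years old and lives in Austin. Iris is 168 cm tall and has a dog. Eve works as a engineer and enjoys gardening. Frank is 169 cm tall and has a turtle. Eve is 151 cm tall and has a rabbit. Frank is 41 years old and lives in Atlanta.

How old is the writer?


The writer is Kate, age 62

62


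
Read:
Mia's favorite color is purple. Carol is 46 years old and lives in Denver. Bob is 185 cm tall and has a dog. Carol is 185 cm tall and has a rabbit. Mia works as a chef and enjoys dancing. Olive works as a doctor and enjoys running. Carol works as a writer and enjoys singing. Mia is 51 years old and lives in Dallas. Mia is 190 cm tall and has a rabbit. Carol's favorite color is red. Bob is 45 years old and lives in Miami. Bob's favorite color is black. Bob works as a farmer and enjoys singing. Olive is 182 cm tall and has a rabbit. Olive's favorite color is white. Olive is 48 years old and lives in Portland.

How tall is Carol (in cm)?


Carol is 185 cm tall

185


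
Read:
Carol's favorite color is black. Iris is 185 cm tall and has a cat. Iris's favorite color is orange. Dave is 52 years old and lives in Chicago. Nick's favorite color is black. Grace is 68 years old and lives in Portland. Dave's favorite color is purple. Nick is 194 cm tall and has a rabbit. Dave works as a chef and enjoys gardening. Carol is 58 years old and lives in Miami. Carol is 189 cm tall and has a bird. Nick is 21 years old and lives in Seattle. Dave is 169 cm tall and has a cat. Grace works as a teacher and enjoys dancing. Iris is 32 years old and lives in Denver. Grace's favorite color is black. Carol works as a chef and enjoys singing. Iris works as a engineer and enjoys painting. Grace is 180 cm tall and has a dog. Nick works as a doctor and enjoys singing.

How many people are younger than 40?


Filter: 2

2


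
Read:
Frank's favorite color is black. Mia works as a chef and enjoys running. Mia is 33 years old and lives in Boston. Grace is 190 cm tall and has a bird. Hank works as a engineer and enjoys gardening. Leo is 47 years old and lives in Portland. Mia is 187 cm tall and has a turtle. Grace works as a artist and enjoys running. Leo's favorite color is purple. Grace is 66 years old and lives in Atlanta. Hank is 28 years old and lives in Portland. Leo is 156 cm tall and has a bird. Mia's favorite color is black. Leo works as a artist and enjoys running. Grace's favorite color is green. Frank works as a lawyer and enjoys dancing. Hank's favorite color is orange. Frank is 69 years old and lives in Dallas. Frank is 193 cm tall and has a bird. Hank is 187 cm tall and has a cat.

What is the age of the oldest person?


Oldest: Frank at 69

69


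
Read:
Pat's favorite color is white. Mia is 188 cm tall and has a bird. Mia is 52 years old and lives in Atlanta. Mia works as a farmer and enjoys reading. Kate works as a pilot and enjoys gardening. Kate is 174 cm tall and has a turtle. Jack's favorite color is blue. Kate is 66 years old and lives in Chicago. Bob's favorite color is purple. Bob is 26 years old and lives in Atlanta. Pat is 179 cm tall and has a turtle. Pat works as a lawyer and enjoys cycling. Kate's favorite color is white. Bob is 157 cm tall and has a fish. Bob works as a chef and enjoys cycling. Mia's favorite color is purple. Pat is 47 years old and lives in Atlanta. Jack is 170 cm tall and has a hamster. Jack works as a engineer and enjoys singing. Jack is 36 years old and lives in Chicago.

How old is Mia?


Mia is 52 years old

52


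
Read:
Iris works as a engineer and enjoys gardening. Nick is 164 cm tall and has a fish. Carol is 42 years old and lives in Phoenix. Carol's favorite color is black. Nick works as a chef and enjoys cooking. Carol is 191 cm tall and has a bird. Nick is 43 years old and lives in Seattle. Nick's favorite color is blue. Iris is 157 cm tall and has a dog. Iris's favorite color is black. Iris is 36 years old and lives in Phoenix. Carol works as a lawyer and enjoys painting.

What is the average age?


Sum=121, n=3, avg=40.33

40.33


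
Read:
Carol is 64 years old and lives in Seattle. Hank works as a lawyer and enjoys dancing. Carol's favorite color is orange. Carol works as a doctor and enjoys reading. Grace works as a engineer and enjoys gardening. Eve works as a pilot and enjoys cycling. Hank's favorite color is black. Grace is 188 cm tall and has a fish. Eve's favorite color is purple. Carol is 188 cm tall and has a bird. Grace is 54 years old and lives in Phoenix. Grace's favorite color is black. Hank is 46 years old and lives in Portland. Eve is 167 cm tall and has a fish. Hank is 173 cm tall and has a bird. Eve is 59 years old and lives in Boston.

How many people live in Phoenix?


Count in Phoenix: 1

1


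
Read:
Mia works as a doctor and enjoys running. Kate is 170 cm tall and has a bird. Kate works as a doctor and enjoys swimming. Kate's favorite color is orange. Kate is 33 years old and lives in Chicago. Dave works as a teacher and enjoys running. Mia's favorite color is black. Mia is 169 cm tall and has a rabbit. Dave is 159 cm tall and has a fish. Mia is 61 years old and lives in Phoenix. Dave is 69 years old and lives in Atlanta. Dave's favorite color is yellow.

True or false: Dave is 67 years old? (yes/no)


Dave is actually 69. no

no


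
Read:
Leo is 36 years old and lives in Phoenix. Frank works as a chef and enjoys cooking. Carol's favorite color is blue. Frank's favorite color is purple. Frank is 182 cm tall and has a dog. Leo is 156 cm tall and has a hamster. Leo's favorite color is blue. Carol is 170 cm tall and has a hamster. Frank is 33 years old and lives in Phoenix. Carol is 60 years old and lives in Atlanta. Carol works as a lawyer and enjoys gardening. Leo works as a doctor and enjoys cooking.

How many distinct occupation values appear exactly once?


Unique occupation values: 3

3


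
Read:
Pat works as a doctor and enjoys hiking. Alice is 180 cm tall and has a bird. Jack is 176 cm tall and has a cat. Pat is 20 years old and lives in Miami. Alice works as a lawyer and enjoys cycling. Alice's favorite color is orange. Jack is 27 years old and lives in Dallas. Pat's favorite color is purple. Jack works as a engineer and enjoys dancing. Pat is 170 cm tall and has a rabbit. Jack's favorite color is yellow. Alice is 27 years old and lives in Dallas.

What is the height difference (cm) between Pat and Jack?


|170 - 176| = 6

6


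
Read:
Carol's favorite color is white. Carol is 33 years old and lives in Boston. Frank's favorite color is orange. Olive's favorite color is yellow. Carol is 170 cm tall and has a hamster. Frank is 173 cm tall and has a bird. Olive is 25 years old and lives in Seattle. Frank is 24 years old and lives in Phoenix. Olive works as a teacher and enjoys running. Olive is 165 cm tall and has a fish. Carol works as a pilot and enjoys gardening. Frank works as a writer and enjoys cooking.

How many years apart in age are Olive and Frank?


25 vs 24, diff = 1

1


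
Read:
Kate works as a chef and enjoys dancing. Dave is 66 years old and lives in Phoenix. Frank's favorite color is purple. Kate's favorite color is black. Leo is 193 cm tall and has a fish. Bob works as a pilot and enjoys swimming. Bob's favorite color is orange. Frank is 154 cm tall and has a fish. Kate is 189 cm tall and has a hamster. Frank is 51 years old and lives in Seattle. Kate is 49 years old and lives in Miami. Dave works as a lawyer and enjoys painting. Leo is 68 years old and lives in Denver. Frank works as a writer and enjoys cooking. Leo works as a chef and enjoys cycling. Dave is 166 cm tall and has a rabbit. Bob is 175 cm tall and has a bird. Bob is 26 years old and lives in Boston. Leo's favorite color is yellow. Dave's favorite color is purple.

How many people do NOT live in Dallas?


Not in Dallas: 5

5


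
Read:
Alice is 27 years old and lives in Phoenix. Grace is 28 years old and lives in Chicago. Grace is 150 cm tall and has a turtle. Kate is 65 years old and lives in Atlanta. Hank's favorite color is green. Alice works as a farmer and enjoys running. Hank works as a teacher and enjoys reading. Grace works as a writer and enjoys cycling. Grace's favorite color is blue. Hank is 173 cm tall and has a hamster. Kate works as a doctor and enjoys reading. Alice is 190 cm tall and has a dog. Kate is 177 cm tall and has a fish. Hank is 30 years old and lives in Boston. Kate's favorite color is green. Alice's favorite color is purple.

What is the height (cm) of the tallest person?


Tallest: Alice at 190 cm

190


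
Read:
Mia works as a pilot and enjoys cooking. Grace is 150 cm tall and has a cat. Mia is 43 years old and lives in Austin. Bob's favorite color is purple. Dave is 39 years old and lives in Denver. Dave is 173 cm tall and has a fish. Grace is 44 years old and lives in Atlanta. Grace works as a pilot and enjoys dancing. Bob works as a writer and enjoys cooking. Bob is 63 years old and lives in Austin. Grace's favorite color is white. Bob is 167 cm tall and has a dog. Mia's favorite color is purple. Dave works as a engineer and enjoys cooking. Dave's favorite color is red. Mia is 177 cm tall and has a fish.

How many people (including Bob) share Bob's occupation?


Bob is a writer. Count = 1

1


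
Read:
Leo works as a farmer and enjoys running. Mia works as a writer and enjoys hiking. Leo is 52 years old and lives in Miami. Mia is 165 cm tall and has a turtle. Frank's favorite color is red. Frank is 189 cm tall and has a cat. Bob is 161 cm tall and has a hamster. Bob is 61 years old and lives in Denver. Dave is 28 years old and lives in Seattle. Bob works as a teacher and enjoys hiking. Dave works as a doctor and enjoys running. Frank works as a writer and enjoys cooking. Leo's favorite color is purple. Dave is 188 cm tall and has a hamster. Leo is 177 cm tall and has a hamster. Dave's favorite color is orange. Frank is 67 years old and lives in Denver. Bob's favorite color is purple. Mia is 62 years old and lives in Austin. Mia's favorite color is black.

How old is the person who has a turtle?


Person with turtle is Mia, age 62

62


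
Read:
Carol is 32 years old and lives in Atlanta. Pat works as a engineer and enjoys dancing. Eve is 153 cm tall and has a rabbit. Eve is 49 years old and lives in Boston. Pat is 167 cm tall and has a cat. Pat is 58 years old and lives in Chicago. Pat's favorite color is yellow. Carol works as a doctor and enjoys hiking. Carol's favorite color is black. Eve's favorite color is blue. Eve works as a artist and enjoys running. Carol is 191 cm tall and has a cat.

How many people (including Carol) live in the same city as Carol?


Carol lives in Atlanta. Count = 1

1


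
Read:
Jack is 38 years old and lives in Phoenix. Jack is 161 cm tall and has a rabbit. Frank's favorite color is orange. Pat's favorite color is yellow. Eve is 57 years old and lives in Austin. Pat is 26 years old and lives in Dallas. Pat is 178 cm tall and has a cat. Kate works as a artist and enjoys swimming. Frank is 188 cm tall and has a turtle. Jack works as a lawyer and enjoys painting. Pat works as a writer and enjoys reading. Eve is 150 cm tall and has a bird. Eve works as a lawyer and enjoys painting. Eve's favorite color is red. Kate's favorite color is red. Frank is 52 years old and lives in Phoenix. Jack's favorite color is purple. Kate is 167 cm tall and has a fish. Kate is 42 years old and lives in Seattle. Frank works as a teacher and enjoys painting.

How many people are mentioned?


People: Pat, Frank, Jack, Kate, Eve. Count = 5

5


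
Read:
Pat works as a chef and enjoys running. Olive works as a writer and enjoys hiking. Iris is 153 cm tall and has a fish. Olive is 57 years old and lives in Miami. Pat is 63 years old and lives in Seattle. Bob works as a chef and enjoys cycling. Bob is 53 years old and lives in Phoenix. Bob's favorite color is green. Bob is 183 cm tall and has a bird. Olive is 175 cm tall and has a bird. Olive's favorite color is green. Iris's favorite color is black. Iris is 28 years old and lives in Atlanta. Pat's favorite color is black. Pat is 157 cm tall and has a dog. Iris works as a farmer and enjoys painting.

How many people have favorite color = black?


Count: 2

2


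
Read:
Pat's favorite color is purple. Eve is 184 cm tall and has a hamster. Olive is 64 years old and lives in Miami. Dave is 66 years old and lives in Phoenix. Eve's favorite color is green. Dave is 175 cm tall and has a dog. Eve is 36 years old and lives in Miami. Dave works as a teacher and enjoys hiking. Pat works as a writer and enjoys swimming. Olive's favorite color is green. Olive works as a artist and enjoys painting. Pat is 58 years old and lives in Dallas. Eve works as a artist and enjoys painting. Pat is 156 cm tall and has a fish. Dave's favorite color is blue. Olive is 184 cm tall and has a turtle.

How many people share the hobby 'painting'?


Count: 2

2


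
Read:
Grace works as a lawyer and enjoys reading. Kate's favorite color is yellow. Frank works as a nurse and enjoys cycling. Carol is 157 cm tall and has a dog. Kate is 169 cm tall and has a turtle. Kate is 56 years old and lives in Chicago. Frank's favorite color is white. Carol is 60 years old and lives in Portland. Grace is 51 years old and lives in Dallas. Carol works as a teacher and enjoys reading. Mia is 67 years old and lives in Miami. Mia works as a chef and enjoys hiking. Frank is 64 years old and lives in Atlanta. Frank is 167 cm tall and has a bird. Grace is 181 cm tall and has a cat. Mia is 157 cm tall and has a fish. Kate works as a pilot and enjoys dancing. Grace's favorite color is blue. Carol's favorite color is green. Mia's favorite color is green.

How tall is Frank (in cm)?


Frank is 167 cm tall

167


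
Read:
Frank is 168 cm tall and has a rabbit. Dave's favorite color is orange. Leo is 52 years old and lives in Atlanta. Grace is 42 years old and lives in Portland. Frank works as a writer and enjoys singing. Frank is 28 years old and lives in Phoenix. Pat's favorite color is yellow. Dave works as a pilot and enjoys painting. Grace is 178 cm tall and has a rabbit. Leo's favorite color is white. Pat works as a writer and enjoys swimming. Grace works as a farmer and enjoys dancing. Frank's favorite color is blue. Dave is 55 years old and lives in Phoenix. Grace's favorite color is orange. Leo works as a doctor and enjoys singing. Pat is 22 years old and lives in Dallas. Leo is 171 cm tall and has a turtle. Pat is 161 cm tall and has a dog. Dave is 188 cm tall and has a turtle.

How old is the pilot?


The pilot is Dave, age 55

55


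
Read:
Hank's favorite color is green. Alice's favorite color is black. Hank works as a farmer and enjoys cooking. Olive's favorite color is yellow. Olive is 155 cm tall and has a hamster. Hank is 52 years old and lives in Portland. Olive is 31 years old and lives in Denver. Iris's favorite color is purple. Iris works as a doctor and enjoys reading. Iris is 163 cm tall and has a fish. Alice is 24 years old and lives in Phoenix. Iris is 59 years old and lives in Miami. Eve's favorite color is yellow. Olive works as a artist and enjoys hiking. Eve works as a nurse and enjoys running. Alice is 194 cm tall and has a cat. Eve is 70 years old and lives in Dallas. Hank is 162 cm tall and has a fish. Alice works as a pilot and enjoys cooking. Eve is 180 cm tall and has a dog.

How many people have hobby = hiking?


Count: 1

1


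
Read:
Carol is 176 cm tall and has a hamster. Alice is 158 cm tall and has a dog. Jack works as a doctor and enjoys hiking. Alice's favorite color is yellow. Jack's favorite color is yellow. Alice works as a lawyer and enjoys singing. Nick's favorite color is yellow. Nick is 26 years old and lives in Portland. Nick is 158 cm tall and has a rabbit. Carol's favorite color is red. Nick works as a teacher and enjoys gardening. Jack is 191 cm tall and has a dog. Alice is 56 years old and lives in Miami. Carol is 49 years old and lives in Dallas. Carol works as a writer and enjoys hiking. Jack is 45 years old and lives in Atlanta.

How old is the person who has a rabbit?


Person with rabbit is Nick, age 26

26


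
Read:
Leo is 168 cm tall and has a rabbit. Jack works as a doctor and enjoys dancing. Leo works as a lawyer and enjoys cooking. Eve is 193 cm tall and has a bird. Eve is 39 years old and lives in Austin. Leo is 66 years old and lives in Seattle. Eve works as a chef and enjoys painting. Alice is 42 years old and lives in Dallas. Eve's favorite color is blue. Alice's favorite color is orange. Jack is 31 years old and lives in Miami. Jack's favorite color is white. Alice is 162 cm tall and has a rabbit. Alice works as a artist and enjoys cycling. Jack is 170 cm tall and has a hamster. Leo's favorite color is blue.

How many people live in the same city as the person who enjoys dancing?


Person with hobby dancing is Jack, city Miami. Count = 1

1


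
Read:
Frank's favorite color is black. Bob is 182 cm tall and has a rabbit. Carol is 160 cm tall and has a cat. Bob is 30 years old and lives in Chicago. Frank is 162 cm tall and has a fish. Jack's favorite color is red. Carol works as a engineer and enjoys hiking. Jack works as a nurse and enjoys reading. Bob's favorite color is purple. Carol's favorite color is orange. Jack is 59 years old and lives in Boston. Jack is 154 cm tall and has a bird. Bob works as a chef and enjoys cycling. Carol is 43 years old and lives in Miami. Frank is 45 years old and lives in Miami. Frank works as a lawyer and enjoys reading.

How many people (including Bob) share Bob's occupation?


Bob is a chef. Count = 1

1


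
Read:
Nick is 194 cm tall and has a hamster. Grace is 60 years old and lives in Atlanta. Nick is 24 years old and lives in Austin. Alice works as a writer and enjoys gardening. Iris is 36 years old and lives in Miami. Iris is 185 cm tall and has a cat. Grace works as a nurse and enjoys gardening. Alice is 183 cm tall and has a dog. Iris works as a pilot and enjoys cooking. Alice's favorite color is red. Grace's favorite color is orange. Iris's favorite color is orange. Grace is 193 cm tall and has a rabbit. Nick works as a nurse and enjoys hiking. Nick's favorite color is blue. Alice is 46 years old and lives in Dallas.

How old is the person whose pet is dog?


Person with pet=dog is Alice, age 46

46
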